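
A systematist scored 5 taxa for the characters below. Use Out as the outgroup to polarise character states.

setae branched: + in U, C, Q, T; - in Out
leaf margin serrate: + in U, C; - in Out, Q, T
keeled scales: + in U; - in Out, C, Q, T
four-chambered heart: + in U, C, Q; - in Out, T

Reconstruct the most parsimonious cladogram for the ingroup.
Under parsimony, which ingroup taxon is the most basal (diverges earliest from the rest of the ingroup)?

The outgroup has state '-' for every character, so '+' is the derived state throughout.
setae branched (derived state '+') is shared by all ingroup taxa — unites the whole ingroup.
leaf margin serrate (derived state '+') is shared by C and U — a synapomorphy uniting that clade.
keeled scales (derived state '+') is unique to U (autapomorphy; uninformative for grouping).
Only C, Q, and U show the derived state '+' for four-chambered heart, supporting them as a clade.
Most parsimonious ingroup topology: (((U,C),Q),T).
T is sister to the clade containing all other ingroup taxa, so it is the earliest-diverging (most basal) ingroup lineage.

T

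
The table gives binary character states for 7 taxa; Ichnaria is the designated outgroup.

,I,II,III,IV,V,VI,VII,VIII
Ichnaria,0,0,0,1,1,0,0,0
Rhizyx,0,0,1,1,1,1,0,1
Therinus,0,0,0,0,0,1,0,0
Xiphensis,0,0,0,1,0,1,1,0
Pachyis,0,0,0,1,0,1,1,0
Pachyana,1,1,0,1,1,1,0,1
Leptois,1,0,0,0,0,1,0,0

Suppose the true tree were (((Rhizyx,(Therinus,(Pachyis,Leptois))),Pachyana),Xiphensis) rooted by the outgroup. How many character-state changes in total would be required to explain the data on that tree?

13

Map each character onto (((Rhizyx,(Therinus,(Pachyis,Leptois))),Pachyana),Xiphensis) (rooted by Ichnaria) and count the minimum state changes it requires (Fitch parsimony):
I: 2; II: 1; III: 1; IV: 2; V: 2; VI: 1; VII: 2; VIII: 2.
Total tree length = 13.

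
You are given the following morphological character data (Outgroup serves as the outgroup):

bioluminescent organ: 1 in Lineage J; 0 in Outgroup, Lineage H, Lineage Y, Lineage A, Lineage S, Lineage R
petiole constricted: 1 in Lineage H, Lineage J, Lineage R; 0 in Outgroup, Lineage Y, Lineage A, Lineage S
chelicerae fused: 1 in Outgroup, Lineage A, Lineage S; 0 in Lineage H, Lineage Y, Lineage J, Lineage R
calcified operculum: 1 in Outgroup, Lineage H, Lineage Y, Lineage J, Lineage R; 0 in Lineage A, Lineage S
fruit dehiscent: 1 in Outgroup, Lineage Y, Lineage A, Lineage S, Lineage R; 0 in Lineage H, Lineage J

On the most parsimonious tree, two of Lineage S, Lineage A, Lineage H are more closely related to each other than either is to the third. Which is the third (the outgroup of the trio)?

Lineage H

Character polarity is set by the outgroup: the derived state is whichever differs from the outgroup's state, so for chelicerae fused, calcified operculum, fruit dehiscent the derived state is '0', and for the remaining characters it is '1'.
bioluminescent organ (derived state '1') is unique to Lineage J (autapomorphy; uninformative for grouping).
petiole constricted: derived state '1' in Lineage H, Lineage J, and Lineage R only — synapomorphy for {Lineage H, Lineage J, Lineage R}.
chelicerae fused: derived state '0' in Lineage H, Lineage J, Lineage R, and Lineage Y only — synapomorphy for {Lineage H, Lineage J, Lineage R, Lineage Y}.
calcified operculum (derived state '0') is shared by Lineage A and Lineage S — a synapomorphy uniting that clade.
Only Lineage H and Lineage J show the derived state '0' for fruit dehiscent, supporting them as a clade.
Most parsimonious ingroup topology: ((((Lineage H,Lineage J),Lineage R),Lineage Y),(Lineage A,Lineage S)).
Lineage S and Lineage A share a more recent common ancestor with each other than either does with Lineage H, so Lineage H is the least closely related of the three.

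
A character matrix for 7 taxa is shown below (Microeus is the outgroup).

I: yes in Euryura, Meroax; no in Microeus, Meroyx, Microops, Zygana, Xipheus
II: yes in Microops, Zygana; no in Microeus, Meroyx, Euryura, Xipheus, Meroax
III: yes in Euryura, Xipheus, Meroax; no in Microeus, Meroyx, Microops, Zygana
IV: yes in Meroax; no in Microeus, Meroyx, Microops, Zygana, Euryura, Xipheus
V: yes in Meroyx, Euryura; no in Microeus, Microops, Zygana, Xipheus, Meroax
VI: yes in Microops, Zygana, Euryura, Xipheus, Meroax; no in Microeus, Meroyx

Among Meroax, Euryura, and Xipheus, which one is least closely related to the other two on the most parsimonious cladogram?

Xipheus

The outgroup has state 'no' for every character, so 'yes' is the derived state throughout.
Only Euryura and Meroax show the derived state 'yes' for I, supporting them as a clade.
II (derived state 'yes') is shared by Microops and Zygana — a synapomorphy uniting that clade.
III: derived state 'yes' in Euryura, Meroax, and Xipheus only — synapomorphy for {Euryura, Meroax, Xipheus}.
IV (derived state 'yes') is unique to Meroax (autapomorphy; uninformative for grouping).
V groups Euryura and Meroyx, which is incompatible with the clades supported by the remaining characters; treating it as convergent (homoplasy) costs fewer steps than any alternative tree.
VI (derived state 'yes') is shared by Euryura, Meroax, Microops, Xipheus, and Zygana — a synapomorphy uniting that clade.
Most parsimonious ingroup topology: (Meroyx,((Microops,Zygana),((Euryura,Meroax),Xipheus))).
Euryura and Meroax share a more recent common ancestor with each other than either does with Xipheus, so Xipheus is the least closely related of the three.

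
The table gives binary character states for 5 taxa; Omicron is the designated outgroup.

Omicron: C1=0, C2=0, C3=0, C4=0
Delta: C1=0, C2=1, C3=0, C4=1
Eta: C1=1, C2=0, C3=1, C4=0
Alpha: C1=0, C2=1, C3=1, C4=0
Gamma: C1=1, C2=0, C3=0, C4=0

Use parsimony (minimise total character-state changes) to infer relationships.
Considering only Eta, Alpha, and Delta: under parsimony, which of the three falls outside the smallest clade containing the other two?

Eta

The outgroup has state '0' for every character, so '1' is the derived state throughout.
Only Eta and Gamma show the derived state '1' for C1, supporting them as a clade.
C2 (derived state '1') is shared by Alpha and Delta — a synapomorphy uniting that clade.
C3 (state '1') occurs in Alpha and Eta but conflicts with the nesting implied by the other characters — most parsimoniously interpreted as homoplasy.
C4: derived state '1' in Delta only — an autapomorphy, so it tells us nothing about relationships among taxa.
Most parsimonious ingroup topology: ((Gamma,Eta),(Delta,Alpha)).
Alpha and Delta share a more recent common ancestor with each other than either does with Eta, so Eta is the least closely related of the three.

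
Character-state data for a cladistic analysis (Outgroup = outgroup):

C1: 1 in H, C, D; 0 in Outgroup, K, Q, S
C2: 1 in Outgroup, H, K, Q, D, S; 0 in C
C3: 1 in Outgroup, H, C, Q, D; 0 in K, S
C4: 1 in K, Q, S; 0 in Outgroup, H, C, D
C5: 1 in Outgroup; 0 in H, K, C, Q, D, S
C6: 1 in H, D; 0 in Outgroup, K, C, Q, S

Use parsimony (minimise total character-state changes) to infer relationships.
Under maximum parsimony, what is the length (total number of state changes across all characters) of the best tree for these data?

Character polarity is set by the outgroup: the derived state is whichever differs from the outgroup's state, so for C2, C3, C5 the derived state is '0', and for the remaining characters it is '1'.
C1 (derived state '1') is shared by C, D, and H — a synapomorphy uniting that clade.
C2: derived state '0' in C only — an autapomorphy, so it tells us nothing about relationships among taxa.
C3 (derived state '0') is shared by K and S — a synapomorphy uniting that clade.
C4 (derived state '1') is shared by K, Q, and S — a synapomorphy uniting that clade.
All ingroup taxa share the derived state '0' for C5; it defines the ingroup but does not resolve relationships within it.
C6: derived state '1' in D and H only — synapomorphy for {D, H}.
Most parsimonious ingroup topology: (((H,D),C),((K,S),Q)).
Changes per character on this tree: C1: 1; C2: 1; C3: 1; C4: 1; C5: 1; C6: 1.
Total = 6.

6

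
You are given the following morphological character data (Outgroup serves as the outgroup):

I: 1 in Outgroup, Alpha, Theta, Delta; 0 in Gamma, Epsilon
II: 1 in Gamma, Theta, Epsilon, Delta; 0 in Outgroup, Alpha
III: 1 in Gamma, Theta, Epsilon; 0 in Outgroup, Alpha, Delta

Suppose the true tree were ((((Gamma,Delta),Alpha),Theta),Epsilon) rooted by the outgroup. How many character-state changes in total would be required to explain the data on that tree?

7

Map each character onto ((((Gamma,Delta),Alpha),Theta),Epsilon) (rooted by Outgroup) and count the minimum state changes it requires (Fitch parsimony):
I: 2; II: 2; III: 3.
Total tree length = 7.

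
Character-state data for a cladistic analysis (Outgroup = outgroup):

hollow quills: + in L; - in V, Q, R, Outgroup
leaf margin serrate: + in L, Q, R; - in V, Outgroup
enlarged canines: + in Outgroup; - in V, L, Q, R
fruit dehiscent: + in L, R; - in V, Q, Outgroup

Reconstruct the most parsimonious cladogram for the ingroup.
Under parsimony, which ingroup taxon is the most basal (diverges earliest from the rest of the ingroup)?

Character polarity is set by the outgroup: the derived state is whichever differs from the outgroup's state, so for enlarged canines the derived state is '-', and for the remaining characters it is '+'.
hollow quills (derived state '+') is unique to L (autapomorphy; uninformative for grouping).
leaf margin serrate (derived state '+') is shared by L, Q, and R — a synapomorphy uniting that clade.
All ingroup taxa share the derived state '-' for enlarged canines; it defines the ingroup but does not resolve relationships within it.
Only L and R show the derived state '+' for fruit dehiscent, supporting them as a clade.
Most parsimonious ingroup topology: (((R,L),Q),V).
V is sister to the clade containing all other ingroup taxa, so it is the earliest-diverging (most basal) ingroup lineage.

V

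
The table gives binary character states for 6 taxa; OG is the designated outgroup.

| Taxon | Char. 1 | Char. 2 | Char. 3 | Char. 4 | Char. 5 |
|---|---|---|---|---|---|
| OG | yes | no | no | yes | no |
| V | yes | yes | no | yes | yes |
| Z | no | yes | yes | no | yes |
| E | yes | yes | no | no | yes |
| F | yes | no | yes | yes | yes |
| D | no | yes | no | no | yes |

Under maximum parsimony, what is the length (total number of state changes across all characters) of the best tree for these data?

6

Character polarity is set by the outgroup: the derived state is whichever differs from the outgroup's state, so for Char. 1, Char. 4 the derived state is 'no', and for the remaining characters it is 'yes'.
Only D and Z show the derived state 'no' for Char. 1, supporting them as a clade.
Char. 2 (derived state 'yes') is shared by D, E, V, and Z — a synapomorphy uniting that clade.
Char. 3 (state 'yes') occurs in F and Z but conflicts with the nesting implied by the other characters — most parsimoniously interpreted as homoplasy.
Only D, E, and Z show the derived state 'no' for Char. 4, supporting them as a clade.
All ingroup taxa share the derived state 'yes' for Char. 5; it defines the ingroup but does not resolve relationships within it.
Most parsimonious ingroup topology: ((V,((Z,D),E)),F).
Changes per character on this tree: Char. 1: 1; Char. 2: 1; Char. 3: 2; Char. 4: 1; Char. 5: 1.
Total = 6.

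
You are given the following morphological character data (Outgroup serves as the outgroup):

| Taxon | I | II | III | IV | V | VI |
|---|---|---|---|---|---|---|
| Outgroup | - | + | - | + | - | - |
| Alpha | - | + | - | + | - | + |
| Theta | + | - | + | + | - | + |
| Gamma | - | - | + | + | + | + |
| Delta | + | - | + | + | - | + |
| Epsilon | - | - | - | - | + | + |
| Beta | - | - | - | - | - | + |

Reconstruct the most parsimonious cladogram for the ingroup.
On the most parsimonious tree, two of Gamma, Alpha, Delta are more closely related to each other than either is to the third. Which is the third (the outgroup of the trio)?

Character polarity is set by the outgroup: the derived state is whichever differs from the outgroup's state, so for II, IV the derived state is '-', and for the remaining characters it is '+'.
I: derived state '+' in Delta and Theta only — synapomorphy for {Delta, Theta}.
II: derived state '-' in Beta, Delta, Epsilon, Gamma, and Theta only — synapomorphy for {Beta, Delta, Epsilon, Gamma, Theta}.
Only Delta, Gamma, and Theta show the derived state '+' for III, supporting them as a clade.
Only Beta and Epsilon show the derived state '-' for IV, supporting them as a clade.
V groups Epsilon and Gamma, which is incompatible with the clades supported by the remaining characters; treating it as convergent (homoplasy) costs fewer steps than any alternative tree.
VI (derived state '+') is shared by all ingroup taxa — unites the whole ingroup.
Most parsimonious ingroup topology: (Alpha,(((Theta,Delta),Gamma),(Epsilon,Beta))).
Gamma and Delta share a more recent common ancestor with each other than either does with Alpha, so Alpha is the least closely related of the three.

Alpha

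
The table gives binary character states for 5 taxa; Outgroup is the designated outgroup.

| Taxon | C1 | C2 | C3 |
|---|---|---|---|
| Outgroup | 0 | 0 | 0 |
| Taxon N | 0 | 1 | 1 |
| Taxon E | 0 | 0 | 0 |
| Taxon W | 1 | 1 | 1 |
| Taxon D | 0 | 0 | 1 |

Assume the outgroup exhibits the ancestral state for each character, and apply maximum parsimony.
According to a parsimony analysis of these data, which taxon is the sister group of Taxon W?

Taxon N

The outgroup has state '0' for every character, so '1' is the derived state throughout.
C1 (derived state '1') is unique to Taxon W (autapomorphy; uninformative for grouping).
C2 (derived state '1') is shared by Taxon N and Taxon W — a synapomorphy uniting that clade.
C3: derived state '1' in Taxon D, Taxon N, and Taxon W only — synapomorphy for {Taxon D, Taxon N, Taxon W}.
Most parsimonious ingroup topology: (((Taxon N,Taxon W),Taxon D),Taxon E).
Taxon W and Taxon N form a cherry on this tree, so they are sister taxa.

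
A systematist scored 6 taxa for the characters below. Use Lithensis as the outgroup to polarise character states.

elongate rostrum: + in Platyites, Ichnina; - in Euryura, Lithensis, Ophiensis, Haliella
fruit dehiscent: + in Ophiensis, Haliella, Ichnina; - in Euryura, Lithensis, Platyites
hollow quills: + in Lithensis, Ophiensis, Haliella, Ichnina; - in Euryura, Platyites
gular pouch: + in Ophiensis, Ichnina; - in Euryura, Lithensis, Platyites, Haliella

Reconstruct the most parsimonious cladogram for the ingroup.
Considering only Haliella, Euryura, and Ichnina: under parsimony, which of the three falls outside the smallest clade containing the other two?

Euryura

Character polarity is set by the outgroup: the derived state is whichever differs from the outgroup's state, so for hollow quills the derived state is '-', and for the remaining characters it is '+'.
elongate rostrum groups Ichnina and Platyites, which is incompatible with the clades supported by the remaining characters; treating it as convergent (homoplasy) costs fewer steps than any alternative tree.
fruit dehiscent: derived state '+' in Haliella, Ichnina, and Ophiensis only — synapomorphy for {Haliella, Ichnina, Ophiensis}.
hollow quills: derived state '-' in Euryura and Platyites only — synapomorphy for {Euryura, Platyites}.
gular pouch (derived state '+') is shared by Ichnina and Ophiensis — a synapomorphy uniting that clade.
Most parsimonious ingroup topology: ((Platyites,Euryura),((Ichnina,Ophiensis),Haliella)).
Haliella and Ichnina share a more recent common ancestor with each other than either does with Euryura, so Euryura is the least closely related of the three.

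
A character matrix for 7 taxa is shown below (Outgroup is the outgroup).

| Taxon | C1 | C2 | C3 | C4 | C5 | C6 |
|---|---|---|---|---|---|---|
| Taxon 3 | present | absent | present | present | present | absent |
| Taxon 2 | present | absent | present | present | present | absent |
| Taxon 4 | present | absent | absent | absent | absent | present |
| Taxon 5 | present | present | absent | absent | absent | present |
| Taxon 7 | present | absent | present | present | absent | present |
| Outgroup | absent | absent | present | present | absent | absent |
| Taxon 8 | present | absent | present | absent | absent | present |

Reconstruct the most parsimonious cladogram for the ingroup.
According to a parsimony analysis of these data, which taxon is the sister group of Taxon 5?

Taxon 4

Character polarity is set by the outgroup: the derived state is whichever differs from the outgroup's state, so for C3, C4 the derived state is 'absent', and for the remaining characters it is 'present'.
C1 (derived state 'present') is shared by all ingroup taxa — unites the whole ingroup.
C2 (derived state 'present') is unique to Taxon 5 (autapomorphy; uninformative for grouping).
C3 (derived state 'absent') is shared by Taxon 4 and Taxon 5 — a synapomorphy uniting that clade.
C4 (derived state 'absent') is shared by Taxon 4, Taxon 5, and Taxon 8 — a synapomorphy uniting that clade.
C5: derived state 'present' in Taxon 2 and Taxon 3 only — synapomorphy for {Taxon 2, Taxon 3}.
Only Taxon 4, Taxon 5, Taxon 7, and Taxon 8 show the derived state 'present' for C6, supporting them as a clade.
Most parsimonious ingroup topology: ((Taxon 7,((Taxon 5,Taxon 4),Taxon 8)),(Taxon 2,Taxon 3)).
Taxon 5 and Taxon 4 form a cherry on this tree, so they are sister taxa.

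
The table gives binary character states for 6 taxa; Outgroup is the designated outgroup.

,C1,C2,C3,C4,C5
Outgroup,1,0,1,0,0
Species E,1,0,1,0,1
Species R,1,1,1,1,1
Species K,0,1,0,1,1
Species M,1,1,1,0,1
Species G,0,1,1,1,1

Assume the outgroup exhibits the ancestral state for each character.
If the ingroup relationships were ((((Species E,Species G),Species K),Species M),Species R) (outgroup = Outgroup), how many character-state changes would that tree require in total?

Map each character onto ((((Species E,Species G),Species K),Species M),Species R) (rooted by Outgroup) and count the minimum state changes it requires (Fitch parsimony):
C1: 2; C2: 2; C3: 1; C4: 3; C5: 1.
Total tree length = 9.

9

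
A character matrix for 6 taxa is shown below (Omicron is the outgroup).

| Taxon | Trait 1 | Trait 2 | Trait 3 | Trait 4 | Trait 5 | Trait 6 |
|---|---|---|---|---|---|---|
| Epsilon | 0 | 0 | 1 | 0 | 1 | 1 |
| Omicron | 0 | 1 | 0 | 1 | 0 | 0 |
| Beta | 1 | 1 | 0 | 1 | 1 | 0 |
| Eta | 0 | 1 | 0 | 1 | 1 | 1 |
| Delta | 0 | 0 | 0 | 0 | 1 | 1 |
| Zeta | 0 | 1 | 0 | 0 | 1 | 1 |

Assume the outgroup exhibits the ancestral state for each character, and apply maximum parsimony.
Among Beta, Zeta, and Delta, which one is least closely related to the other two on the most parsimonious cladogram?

Character polarity is set by the outgroup: the derived state is whichever differs from the outgroup's state, so for Trait 2, Trait 4 the derived state is '0', and for the remaining characters it is '1'.
Trait 1: derived state '1' in Beta only — an autapomorphy, so it tells us nothing about relationships among taxa.
Only Delta and Epsilon show the derived state '0' for Trait 2, supporting them as a clade.
Trait 3 (derived state '1') is unique to Epsilon (autapomorphy; uninformative for grouping).
Trait 4 (derived state '0') is shared by Delta, Epsilon, and Zeta — a synapomorphy uniting that clade.
All ingroup taxa share the derived state '1' for Trait 5; it defines the ingroup but does not resolve relationships within it.
Trait 6: derived state '1' in Delta, Epsilon, Eta, and Zeta only — synapomorphy for {Delta, Epsilon, Eta, Zeta}.
Most parsimonious ingroup topology: (Beta,(((Delta,Epsilon),Zeta),Eta)).
Delta and Zeta share a more recent common ancestor with each other than either does with Beta, so Beta is the least closely related of the three.

Beta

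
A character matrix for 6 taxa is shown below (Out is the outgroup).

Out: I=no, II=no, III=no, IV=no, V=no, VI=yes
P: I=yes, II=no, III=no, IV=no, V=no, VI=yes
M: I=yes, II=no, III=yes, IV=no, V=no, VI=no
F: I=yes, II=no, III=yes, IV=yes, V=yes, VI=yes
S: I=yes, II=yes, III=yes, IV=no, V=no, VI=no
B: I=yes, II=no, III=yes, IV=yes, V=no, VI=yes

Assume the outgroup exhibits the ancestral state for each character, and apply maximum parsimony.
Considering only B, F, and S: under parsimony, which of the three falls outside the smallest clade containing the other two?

Character polarity is set by the outgroup: the derived state is whichever differs from the outgroup's state, so for VI the derived state is 'no', and for the remaining characters it is 'yes'.
I (derived state 'yes') is shared by all ingroup taxa — unites the whole ingroup.
II: derived state 'yes' in S only — an autapomorphy, so it tells us nothing about relationships among taxa.
III (derived state 'yes') is shared by B, F, M, and S — a synapomorphy uniting that clade.
Only B and F show the derived state 'yes' for IV, supporting them as a clade.
V (derived state 'yes') is unique to F (autapomorphy; uninformative for grouping).
VI: derived state 'no' in M and S only — synapomorphy for {M, S}.
Most parsimonious ingroup topology: (P,((M,S),(F,B))).
F and B share a more recent common ancestor with each other than either does with S, so S is the least closely related of the three.

S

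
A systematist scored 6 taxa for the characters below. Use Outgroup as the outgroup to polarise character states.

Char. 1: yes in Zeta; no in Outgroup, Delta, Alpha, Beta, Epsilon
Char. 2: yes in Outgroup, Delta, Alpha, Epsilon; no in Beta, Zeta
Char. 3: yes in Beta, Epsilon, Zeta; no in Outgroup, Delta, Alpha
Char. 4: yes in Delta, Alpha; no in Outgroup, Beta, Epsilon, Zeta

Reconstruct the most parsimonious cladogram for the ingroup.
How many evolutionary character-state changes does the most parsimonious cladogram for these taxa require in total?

Character polarity is set by the outgroup: the derived state is whichever differs from the outgroup's state, so for Char. 2 the derived state is 'no', and for the remaining characters it is 'yes'.
Char. 1 (derived state 'yes') is unique to Zeta (autapomorphy; uninformative for grouping).
Char. 2: derived state 'no' in Beta and Zeta only — synapomorphy for {Beta, Zeta}.
Char. 3: derived state 'yes' in Beta, Epsilon, and Zeta only — synapomorphy for {Beta, Epsilon, Zeta}.
Only Alpha and Delta show the derived state 'yes' for Char. 4, supporting them as a clade.
Most parsimonious ingroup topology: ((Delta,Alpha),((Beta,Zeta),Epsilon)).
Changes per character on this tree: Char. 1: 1; Char. 2: 1; Char. 3: 1; Char. 4: 1.
Total = 4.

4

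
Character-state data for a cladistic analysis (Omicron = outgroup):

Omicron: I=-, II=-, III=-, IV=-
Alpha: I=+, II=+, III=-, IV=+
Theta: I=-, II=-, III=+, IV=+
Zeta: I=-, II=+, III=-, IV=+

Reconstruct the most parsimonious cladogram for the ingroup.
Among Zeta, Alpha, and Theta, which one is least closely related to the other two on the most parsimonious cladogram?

The outgroup has state '-' for every character, so '+' is the derived state throughout.
I (derived state '+') is unique to Alpha (autapomorphy; uninformative for grouping).
II (derived state '+') is shared by Alpha and Zeta — a synapomorphy uniting that clade.
III (derived state '+') is unique to Theta (autapomorphy; uninformative for grouping).
All ingroup taxa share the derived state '+' for IV; it defines the ingroup but does not resolve relationships within it.
Most parsimonious ingroup topology: ((Alpha,Zeta),Theta).
Zeta and Alpha share a more recent common ancestor with each other than either does with Theta, so Theta is the least closely related of the three.

Theta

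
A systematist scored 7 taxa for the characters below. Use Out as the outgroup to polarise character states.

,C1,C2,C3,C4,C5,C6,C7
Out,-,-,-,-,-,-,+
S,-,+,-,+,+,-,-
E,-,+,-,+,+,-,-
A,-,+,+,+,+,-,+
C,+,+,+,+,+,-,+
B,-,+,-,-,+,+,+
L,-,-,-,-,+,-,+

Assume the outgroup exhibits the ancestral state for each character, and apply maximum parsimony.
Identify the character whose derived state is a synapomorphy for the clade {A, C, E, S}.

Character polarity is set by the outgroup: the derived state is whichever differs from the outgroup's state, so for C7 the derived state is '-', and for the remaining characters it is '+'.
C1: derived state '+' in C only — an autapomorphy, so it tells us nothing about relationships among taxa.
Only A, B, C, E, and S show the derived state '+' for C2, supporting them as a clade.
C3 (derived state '+') is shared by A and C — a synapomorphy uniting that clade.
C4 (derived state '+') is shared by A, C, E, and S — a synapomorphy uniting that clade.
C5 (derived state '+') is shared by all ingroup taxa — unites the whole ingroup.
C6 (derived state '+') is unique to B (autapomorphy; uninformative for grouping).
C7 (derived state '-') is shared by E and S — a synapomorphy uniting that clade.
Most parsimonious ingroup topology: ((((S,E),(A,C)),B),L).
The clade {A, C, E, S} is supported by C4: its derived state '+' occurs in exactly those taxa and in no other taxon (including the outgroup).

C4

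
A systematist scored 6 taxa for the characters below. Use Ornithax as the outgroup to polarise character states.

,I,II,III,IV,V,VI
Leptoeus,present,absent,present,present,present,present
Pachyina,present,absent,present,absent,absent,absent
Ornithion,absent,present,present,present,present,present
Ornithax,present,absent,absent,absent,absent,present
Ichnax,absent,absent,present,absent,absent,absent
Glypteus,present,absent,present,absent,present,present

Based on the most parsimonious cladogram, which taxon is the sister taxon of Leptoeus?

Character polarity is set by the outgroup: the derived state is whichever differs from the outgroup's state, so for I, VI the derived state is 'absent', and for the remaining characters it is 'present'.
I groups Ichnax and Ornithion, which is incompatible with the clades supported by the remaining characters; treating it as convergent (homoplasy) costs fewer steps than any alternative tree.
II: derived state 'present' in Ornithion only — an autapomorphy, so it tells us nothing about relationships among taxa.
III (derived state 'present') is shared by all ingroup taxa — unites the whole ingroup.
IV: derived state 'present' in Leptoeus and Ornithion only — synapomorphy for {Leptoeus, Ornithion}.
V (derived state 'present') is shared by Glypteus, Leptoeus, and Ornithion — a synapomorphy uniting that clade.
VI: derived state 'absent' in Ichnax and Pachyina only — synapomorphy for {Ichnax, Pachyina}.
Most parsimonious ingroup topology: (((Ornithion,Leptoeus),Glypteus),(Ichnax,Pachyina)).
Leptoeus and Ornithion form a cherry on this tree, so they are sister taxa.

Ornithion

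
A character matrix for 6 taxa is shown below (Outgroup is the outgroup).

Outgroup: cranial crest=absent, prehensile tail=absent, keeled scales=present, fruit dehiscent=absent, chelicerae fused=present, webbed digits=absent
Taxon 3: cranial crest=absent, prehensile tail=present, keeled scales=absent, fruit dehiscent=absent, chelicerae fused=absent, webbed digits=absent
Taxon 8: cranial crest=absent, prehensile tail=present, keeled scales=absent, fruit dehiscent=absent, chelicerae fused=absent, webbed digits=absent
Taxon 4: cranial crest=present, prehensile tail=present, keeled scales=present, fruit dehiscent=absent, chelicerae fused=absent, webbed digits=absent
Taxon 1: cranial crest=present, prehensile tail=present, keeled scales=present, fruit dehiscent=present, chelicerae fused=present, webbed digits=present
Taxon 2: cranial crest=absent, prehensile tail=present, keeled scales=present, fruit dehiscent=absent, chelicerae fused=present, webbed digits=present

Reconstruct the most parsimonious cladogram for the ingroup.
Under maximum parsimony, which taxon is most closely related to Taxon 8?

Character polarity is set by the outgroup: the derived state is whichever differs from the outgroup's state, so for keeled scales, chelicerae fused the derived state is 'absent', and for the remaining characters it is 'present'.
cranial crest groups Taxon 1 and Taxon 4, which is incompatible with the clades supported by the remaining characters; treating it as convergent (homoplasy) costs fewer steps than any alternative tree.
All ingroup taxa share the derived state 'present' for prehensile tail; it defines the ingroup but does not resolve relationships within it.
keeled scales: derived state 'absent' in Taxon 3 and Taxon 8 only — synapomorphy for {Taxon 3, Taxon 8}.
fruit dehiscent: derived state 'present' in Taxon 1 only — an autapomorphy, so it tells us nothing about relationships among taxa.
chelicerae fused (derived state 'absent') is shared by Taxon 3, Taxon 4, and Taxon 8 — a synapomorphy uniting that clade.
Only Taxon 1 and Taxon 2 show the derived state 'present' for webbed digits, supporting them as a clade.
Most parsimonious ingroup topology: (((Taxon 3,Taxon 8),Taxon 4),(Taxon 1,Taxon 2)).
Taxon 8 and Taxon 3 form a cherry on this tree, so they are sister taxa.

Taxon 3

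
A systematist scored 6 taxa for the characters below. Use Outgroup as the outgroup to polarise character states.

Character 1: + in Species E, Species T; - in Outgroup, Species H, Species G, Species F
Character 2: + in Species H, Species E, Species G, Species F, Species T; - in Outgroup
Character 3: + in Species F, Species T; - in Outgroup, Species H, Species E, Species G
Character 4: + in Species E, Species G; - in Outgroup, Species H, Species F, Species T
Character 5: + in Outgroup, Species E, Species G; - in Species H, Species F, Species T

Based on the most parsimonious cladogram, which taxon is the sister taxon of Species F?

Species T

Character polarity is set by the outgroup: the derived state is whichever differs from the outgroup's state, so for Character 5 the derived state is '-', and for the remaining characters it is '+'.
Character 1 (state '+') occurs in Species E and Species T but conflicts with the nesting implied by the other characters — most parsimoniously interpreted as homoplasy.
Character 2 (derived state '+') is shared by all ingroup taxa — unites the whole ingroup.
Character 3: derived state '+' in Species F and Species T only — synapomorphy for {Species F, Species T}.
Character 4: derived state '+' in Species E and Species G only — synapomorphy for {Species E, Species G}.
Character 5: derived state '-' in Species F, Species H, and Species T only — synapomorphy for {Species F, Species H, Species T}.
Most parsimonious ingroup topology: ((Species H,(Species F,Species T)),(Species E,Species G)).
Species F and Species T form a cherry on this tree, so they are sister taxa.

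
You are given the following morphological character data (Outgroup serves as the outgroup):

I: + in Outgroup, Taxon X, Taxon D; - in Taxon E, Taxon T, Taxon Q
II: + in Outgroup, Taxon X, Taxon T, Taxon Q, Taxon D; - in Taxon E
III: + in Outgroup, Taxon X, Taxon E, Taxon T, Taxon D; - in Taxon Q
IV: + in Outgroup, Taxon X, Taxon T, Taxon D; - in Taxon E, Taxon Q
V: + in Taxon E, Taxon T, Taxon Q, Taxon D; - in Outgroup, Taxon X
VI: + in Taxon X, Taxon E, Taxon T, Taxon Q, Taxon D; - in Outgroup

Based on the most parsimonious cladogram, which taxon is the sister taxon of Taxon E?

Taxon Q

Character polarity is set by the outgroup: the derived state is whichever differs from the outgroup's state, so for I, II, III, IV the derived state is '-', and for the remaining characters it is '+'.
I: derived state '-' in Taxon E, Taxon Q, and Taxon T only — synapomorphy for {Taxon E, Taxon Q, Taxon T}.
II (derived state '-') is unique to Taxon E (autapomorphy; uninformative for grouping).
III: derived state '-' in Taxon Q only — an autapomorphy, so it tells us nothing about relationships among taxa.
Only Taxon E and Taxon Q show the derived state '-' for IV, supporting them as a clade.
Only Taxon D, Taxon E, Taxon Q, and Taxon T show the derived state '+' for V, supporting them as a clade.
VI (derived state '+') is shared by all ingroup taxa — unites the whole ingroup.
Most parsimonious ingroup topology: (Taxon X,(((Taxon E,Taxon Q),Taxon T),Taxon D)).
Taxon E and Taxon Q form a cherry on this tree, so they are sister taxa.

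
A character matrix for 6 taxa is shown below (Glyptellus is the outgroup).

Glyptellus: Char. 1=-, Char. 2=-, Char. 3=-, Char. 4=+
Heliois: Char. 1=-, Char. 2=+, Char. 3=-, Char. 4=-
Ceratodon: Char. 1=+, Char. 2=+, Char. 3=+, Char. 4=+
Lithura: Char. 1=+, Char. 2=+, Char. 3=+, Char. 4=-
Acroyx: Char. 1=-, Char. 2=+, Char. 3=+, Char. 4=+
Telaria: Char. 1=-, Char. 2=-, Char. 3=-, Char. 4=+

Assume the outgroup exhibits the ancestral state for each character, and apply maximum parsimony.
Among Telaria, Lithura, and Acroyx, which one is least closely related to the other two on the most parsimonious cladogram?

Telaria

Character polarity is set by the outgroup: the derived state is whichever differs from the outgroup's state, so for Char. 4 the derived state is '-', and for the remaining characters it is '+'.
Only Ceratodon and Lithura show the derived state '+' for Char. 1, supporting them as a clade.
Char. 2: derived state '+' in Acroyx, Ceratodon, Heliois, and Lithura only — synapomorphy for {Acroyx, Ceratodon, Heliois, Lithura}.
Only Acroyx, Ceratodon, and Lithura show the derived state '+' for Char. 3, supporting them as a clade.
Char. 4 groups Heliois and Lithura, which is incompatible with the clades supported by the remaining characters; treating it as convergent (homoplasy) costs fewer steps than any alternative tree.
Most parsimonious ingroup topology: ((Heliois,((Ceratodon,Lithura),Acroyx)),Telaria).
Lithura and Acroyx share a more recent common ancestor with each other than either does with Telaria, so Telaria is the least closely related of the three.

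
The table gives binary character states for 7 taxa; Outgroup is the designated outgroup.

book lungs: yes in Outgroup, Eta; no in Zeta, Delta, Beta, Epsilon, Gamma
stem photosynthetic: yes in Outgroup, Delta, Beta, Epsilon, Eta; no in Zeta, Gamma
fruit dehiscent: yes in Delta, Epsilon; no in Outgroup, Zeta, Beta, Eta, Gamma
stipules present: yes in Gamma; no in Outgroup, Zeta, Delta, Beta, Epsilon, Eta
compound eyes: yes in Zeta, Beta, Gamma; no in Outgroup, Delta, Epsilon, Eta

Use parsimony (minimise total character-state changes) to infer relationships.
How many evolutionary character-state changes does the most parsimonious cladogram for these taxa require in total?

Character polarity is set by the outgroup: the derived state is whichever differs from the outgroup's state, so for book lungs, stem photosynthetic the derived state is 'no', and for the remaining characters it is 'yes'.
Only Beta, Delta, Epsilon, Gamma, and Zeta show the derived state 'no' for book lungs, supporting them as a clade.
Only Gamma and Zeta show the derived state 'no' for stem photosynthetic, supporting them as a clade.
fruit dehiscent (derived state 'yes') is shared by Delta and Epsilon — a synapomorphy uniting that clade.
stipules present (derived state 'yes') is unique to Gamma (autapomorphy; uninformative for grouping).
compound eyes (derived state 'yes') is shared by Beta, Gamma, and Zeta — a synapomorphy uniting that clade.
Most parsimonious ingroup topology: ((((Zeta,Gamma),Beta),(Delta,Epsilon)),Eta).
Changes per character on this tree: book lungs: 1; stem photosynthetic: 1; fruit dehiscent: 1; stipules present: 1; compound eyes: 1.
Total = 5.

5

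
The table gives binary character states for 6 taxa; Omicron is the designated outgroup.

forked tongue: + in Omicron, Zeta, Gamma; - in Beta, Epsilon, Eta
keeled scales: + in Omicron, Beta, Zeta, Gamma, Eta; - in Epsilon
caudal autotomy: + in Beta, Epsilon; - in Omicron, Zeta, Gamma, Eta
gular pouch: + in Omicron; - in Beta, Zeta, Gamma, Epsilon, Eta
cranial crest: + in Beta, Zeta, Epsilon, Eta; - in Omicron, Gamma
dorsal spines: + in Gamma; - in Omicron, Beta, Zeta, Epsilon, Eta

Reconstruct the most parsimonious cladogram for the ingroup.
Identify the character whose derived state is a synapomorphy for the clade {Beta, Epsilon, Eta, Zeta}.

Character polarity is set by the outgroup: the derived state is whichever differs from the outgroup's state, so for forked tongue, keeled scales, gular pouch the derived state is '-', and for the remaining characters it is '+'.
Only Beta, Epsilon, and Eta show the derived state '-' for forked tongue, supporting them as a clade.
keeled scales (derived state '-') is unique to Epsilon (autapomorphy; uninformative for grouping).
caudal autotomy: derived state '+' in Beta and Epsilon only — synapomorphy for {Beta, Epsilon}.
All ingroup taxa share the derived state '-' for gular pouch; it defines the ingroup but does not resolve relationships within it.
Only Beta, Epsilon, Eta, and Zeta show the derived state '+' for cranial crest, supporting them as a clade.
dorsal spines (derived state '+') is unique to Gamma (autapomorphy; uninformative for grouping).
Most parsimonious ingroup topology: ((((Beta,Epsilon),Eta),Zeta),Gamma).
The clade {Beta, Epsilon, Eta, Zeta} is supported by cranial crest: its derived state '+' occurs in exactly those taxa and in no other taxon (including the outgroup).

cranial crest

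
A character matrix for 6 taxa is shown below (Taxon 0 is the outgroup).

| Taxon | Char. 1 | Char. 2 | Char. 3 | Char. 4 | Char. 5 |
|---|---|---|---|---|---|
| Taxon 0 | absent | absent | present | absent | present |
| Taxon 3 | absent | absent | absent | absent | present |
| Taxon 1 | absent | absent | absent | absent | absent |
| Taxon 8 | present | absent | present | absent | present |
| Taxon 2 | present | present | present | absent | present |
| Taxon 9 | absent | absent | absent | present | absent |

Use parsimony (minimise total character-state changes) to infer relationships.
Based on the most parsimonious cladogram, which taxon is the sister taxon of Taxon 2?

Character polarity is set by the outgroup: the derived state is whichever differs from the outgroup's state, so for Char. 3, Char. 5 the derived state is 'absent', and for the remaining characters it is 'present'.
Char. 1: derived state 'present' in Taxon 2 and Taxon 8 only — synapomorphy for {Taxon 2, Taxon 8}.
Char. 2: derived state 'present' in Taxon 2 only — an autapomorphy, so it tells us nothing about relationships among taxa.
Char. 3: derived state 'absent' in Taxon 1, Taxon 3, and Taxon 9 only — synapomorphy for {Taxon 1, Taxon 3, Taxon 9}.
Char. 4 (derived state 'present') is unique to Taxon 9 (autapomorphy; uninformative for grouping).
Char. 5: derived state 'absent' in Taxon 1 and Taxon 9 only — synapomorphy for {Taxon 1, Taxon 9}.
Most parsimonious ingroup topology: ((Taxon 3,(Taxon 1,Taxon 9)),(Taxon 8,Taxon 2)).
Taxon 2 and Taxon 8 form a cherry on this tree, so they are sister taxa.

Taxon 8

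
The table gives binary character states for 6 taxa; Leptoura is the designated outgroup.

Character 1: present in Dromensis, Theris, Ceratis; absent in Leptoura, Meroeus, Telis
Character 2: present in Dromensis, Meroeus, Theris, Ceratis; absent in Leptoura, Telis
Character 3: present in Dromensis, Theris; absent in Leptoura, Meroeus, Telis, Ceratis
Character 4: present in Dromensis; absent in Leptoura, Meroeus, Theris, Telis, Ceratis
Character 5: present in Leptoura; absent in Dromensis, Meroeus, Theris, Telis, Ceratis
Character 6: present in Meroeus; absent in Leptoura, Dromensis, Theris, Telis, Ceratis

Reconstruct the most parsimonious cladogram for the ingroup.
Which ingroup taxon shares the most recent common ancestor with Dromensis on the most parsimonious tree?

Character polarity is set by the outgroup: the derived state is whichever differs from the outgroup's state, so for Character 5 the derived state is 'absent', and for the remaining characters it is 'present'.
Character 1: derived state 'present' in Ceratis, Dromensis, and Theris only — synapomorphy for {Ceratis, Dromensis, Theris}.
Only Ceratis, Dromensis, Meroeus, and Theris show the derived state 'present' for Character 2, supporting them as a clade.
Only Dromensis and Theris show the derived state 'present' for Character 3, supporting them as a clade.
Character 4: derived state 'present' in Dromensis only — an autapomorphy, so it tells us nothing about relationships among taxa.
Character 5 (derived state 'absent') is shared by all ingroup taxa — unites the whole ingroup.
Character 6 (derived state 'present') is unique to Meroeus (autapomorphy; uninformative for grouping).
Most parsimonious ingroup topology: ((((Dromensis,Theris),Ceratis),Meroeus),Telis).
Dromensis and Theris form a cherry on this tree, so they are sister taxa.

Theris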